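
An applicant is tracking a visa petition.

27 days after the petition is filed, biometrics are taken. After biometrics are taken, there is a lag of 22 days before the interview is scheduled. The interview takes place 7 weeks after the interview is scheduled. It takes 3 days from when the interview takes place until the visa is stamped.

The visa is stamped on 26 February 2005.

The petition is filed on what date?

17 November 2004

The visa is stamped: Feb 26, 2005.
The interview takes place: Feb 26, 2005 − 3 days = Feb 23, 2005.
The interview is scheduled: Feb 23, 2005 − 7 weeks = Jan 5, 2005.
Biometrics are taken: Jan 5, 2005 − 22 days = Dec 14, 2004.
The petition is filed: Dec 14, 2004 − 27 days = Nov 17, 2004.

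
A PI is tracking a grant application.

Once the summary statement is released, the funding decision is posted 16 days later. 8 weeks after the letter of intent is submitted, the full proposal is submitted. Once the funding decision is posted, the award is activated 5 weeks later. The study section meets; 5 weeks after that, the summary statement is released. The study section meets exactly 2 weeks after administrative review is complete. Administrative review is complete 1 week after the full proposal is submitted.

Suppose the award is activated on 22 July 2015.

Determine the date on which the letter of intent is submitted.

9 February 2015

The award is activated: Jul 22, 2015.
The funding decision is posted: Jul 22, 2015 − 5 weeks = Jun 17, 2015.
The summary statement is released: Jun 17, 2015 − 16 days = Jun 1, 2015.
The study section meets: Jun 1, 2015 − 5 weeks = Apr 27, 2015.
Administrative review is complete: Apr 27, 2015 − 2 weeks = Apr 13, 2015.
The full proposal is submitted: Apr 13, 2015 − 1 week = Apr 6, 2015.
The letter of intent is submitted: Apr 6, 2015 − 8 weeks = Feb 9, 2015.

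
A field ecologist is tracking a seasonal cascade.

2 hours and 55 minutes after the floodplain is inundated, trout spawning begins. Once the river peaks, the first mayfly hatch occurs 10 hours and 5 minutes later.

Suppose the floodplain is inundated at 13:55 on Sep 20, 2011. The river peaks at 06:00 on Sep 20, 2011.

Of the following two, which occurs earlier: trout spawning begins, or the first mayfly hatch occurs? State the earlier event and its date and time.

The floodplain is inundated: 13:55 Sep 20, 2011.
Trout spawning begins: 13:55 Sep 20, 2011 + 2h55m = 16:50 Sep 20, 2011.
The river peaks: 06:00 Sep 20, 2011.
The first mayfly hatch occurs: 06:00 Sep 20, 2011 + 10h05m = 16:05 Sep 20, 2011.
Comparing: trout spawning begins at 16:50 Sep 20, 2011 vs the first mayfly hatch occurs at 16:05 Sep 20, 2011. Earlier: the first mayfly hatch occurs.

The first mayfly hatch occurs — 16:05 on Sep 20, 2011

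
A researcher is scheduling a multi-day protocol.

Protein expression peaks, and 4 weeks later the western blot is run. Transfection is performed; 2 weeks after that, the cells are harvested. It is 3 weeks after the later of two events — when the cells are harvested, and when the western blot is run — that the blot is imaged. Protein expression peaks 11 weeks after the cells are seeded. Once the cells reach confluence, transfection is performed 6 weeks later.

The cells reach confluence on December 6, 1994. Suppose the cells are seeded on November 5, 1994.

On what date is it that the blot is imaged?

March 11, 1995

The cells reach confluence: Dec 6, 1994.
Transfection is performed: Dec 6, 1994 + 6 weeks = Jan 17, 1995.
The cells are harvested: Jan 17, 1995 + 2 weeks = Jan 31, 1995.
The cells are seeded: Nov 5, 1994.
Protein expression peaks: Nov 5, 1994 + 11 weeks = Jan 21, 1995.
The western blot is run: Jan 21, 1995 + 4 weeks = Feb 18, 1995.
Both prerequisites met — the cells are harvested (Jan 31, 1995), the western blot is run (Feb 18, 1995); the later is Feb 18, 1995.
The blot is imaged: Feb 18, 1995 + 3 weeks = Mar 11, 1995.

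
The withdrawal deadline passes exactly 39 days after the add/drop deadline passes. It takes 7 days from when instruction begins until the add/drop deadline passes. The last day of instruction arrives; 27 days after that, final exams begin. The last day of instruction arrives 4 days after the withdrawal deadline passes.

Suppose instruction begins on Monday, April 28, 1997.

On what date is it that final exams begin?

Monday, July 14, 1997

Instruction begins: Apr 28, 1997.
The add/drop deadline passes: Apr 28, 1997 + 7 days = May 5, 1997.
The withdrawal deadline passes: May 5, 1997 + 39 days = Jun 13, 1997.
The last day of instruction arrives: Jun 13, 1997 + 4 days = Jun 17, 1997.
Final exams begin: Jun 17, 1997 + 27 days = Jul 14, 1997.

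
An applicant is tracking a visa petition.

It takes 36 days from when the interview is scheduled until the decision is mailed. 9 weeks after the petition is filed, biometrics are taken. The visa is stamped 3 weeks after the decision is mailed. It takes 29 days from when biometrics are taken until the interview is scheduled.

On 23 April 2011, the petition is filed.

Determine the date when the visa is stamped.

19 September 2011

The petition is filed: Apr 23, 2011.
Biometrics are taken: Apr 23, 2011 + 9 weeks = Jun 25, 2011.
The interview is scheduled: Jun 25, 2011 + 29 days = Jul 24, 2011.
The decision is mailed: Jul 24, 2011 + 36 days = Aug 29, 2011.
The visa is stamped: Aug 29, 2011 + 3 weeks = Sep 19, 2011.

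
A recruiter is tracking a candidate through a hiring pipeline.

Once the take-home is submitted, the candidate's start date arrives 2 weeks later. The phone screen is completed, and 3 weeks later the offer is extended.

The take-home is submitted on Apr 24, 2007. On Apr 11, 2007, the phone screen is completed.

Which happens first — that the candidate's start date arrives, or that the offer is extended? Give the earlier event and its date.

The offer is extended — May 2, 2007

The take-home is submitted: Apr 24, 2007.
The candidate's start date arrives: Apr 24, 2007 + 2 weeks = May 8, 2007.
The phone screen is completed: Apr 11, 2007.
The offer is extended: Apr 11, 2007 + 3 weeks = May 2, 2007.
Comparing: the candidate's start date arrives on May 8, 2007 vs the offer is extended on May 2, 2007. Earlier: the offer is extended.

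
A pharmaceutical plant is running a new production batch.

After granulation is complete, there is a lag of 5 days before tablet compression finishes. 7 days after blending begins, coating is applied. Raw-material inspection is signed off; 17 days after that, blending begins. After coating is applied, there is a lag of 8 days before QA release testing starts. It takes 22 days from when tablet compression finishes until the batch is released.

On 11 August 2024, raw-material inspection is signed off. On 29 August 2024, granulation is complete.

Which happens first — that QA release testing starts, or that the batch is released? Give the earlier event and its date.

QA release testing starts — 12 September 2024

Raw-material inspection is signed off: Aug 11, 2024.
Blending begins: Aug 11, 2024 + 17 days = Aug 28, 2024.
Coating is applied: Aug 28, 2024 + 7 days = Sep 4, 2024.
QA release testing starts: Sep 4, 2024 + 8 days = Sep 12, 2024.
Granulation is complete: Aug 29, 2024.
Tablet compression finishes: Aug 29, 2024 + 5 days = Sep 3, 2024.
The batch is released: Sep 3, 2024 + 22 days = Sep 25, 2024.
Comparing: QA release testing starts on Sep 12, 2024 vs the batch is released on Sep 25, 2024. Earlier: QA release testing starts.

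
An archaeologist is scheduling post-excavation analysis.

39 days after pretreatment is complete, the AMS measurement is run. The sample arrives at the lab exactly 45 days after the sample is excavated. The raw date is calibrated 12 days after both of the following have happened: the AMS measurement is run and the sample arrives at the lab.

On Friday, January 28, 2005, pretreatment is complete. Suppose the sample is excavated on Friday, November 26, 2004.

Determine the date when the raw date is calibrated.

Sunday, March 20, 2005

Pretreatment is complete: Jan 28, 2005.
The AMS measurement is run: Jan 28, 2005 + 39 days = Mar 8, 2005.
The sample is excavated: Nov 26, 2004.
The sample arrives at the lab: Nov 26, 2004 + 45 days = Jan 10, 2005.
Both prerequisites met — the AMS measurement is run (Mar 8, 2005), the sample arrives at the lab (Jan 10, 2005); the later is Mar 8, 2005.
The raw date is calibrated: Mar 8, 2005 + 12 days = Mar 20, 2005.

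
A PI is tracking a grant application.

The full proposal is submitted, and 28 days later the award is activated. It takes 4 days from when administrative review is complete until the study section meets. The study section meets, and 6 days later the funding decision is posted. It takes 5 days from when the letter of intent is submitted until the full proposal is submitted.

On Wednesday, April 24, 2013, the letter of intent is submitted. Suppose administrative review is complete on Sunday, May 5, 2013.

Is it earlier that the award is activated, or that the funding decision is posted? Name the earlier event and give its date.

The letter of intent is submitted: Apr 24, 2013.
The full proposal is submitted: Apr 24, 2013 + 5 days = Apr 29, 2013.
The award is activated: Apr 29, 2013 + 28 days = May 27, 2013.
Administrative review is complete: May 5, 2013.
The study section meets: May 5, 2013 + 4 days = May 9, 2013.
The funding decision is posted: May 9, 2013 + 6 days = May 15, 2013.
Comparing: the award is activated on May 27, 2013 vs the funding decision is posted on May 15, 2013. Earlier: the funding decision is posted.

The funding decision is posted — Wednesday, May 15, 2013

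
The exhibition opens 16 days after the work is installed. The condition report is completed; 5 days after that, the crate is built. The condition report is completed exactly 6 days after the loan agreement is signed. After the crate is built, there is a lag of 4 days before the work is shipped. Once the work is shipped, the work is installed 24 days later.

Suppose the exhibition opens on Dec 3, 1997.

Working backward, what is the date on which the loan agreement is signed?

The exhibition opens: Dec 3, 1997.
The work is installed: Dec 3, 1997 − 16 days = Nov 17, 1997.
The work is shipped: Nov 17, 1997 − 24 days = Oct 24, 1997.
The crate is built: Oct 24, 1997 − 4 days = Oct 20, 1997.
The condition report is completed: Oct 20, 1997 − 5 days = Oct 15, 1997.
The loan agreement is signed: Oct 15, 1997 − 6 days = Oct 9, 1997.

Oct 9, 1997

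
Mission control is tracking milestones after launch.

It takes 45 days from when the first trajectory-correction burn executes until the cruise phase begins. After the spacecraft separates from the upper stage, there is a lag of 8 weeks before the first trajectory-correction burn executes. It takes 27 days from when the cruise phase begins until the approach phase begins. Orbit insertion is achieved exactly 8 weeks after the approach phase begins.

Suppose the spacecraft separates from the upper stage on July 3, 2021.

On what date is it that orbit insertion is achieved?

January 3, 2022

The spacecraft separates from the upper stage: Jul 3, 2021.
The first trajectory-correction burn executes: Jul 3, 2021 + 8 weeks = Aug 28, 2021.
The cruise phase begins: Aug 28, 2021 + 45 days = Oct 12, 2021.
The approach phase begins: Oct 12, 2021 + 27 days = Nov 8, 2021.
Orbit insertion is achieved: Nov 8, 2021 + 8 weeks = Jan 3, 2022.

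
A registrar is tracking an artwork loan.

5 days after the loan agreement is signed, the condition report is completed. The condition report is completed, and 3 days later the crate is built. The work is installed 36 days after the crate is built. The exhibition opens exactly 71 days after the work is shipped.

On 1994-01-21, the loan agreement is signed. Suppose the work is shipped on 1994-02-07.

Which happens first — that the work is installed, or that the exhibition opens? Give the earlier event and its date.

The work is installed — 1994-03-06

The loan agreement is signed: Jan 21, 1994.
The condition report is completed: Jan 21, 1994 + 5 days = Jan 26, 1994.
The crate is built: Jan 26, 1994 + 3 days = Jan 29, 1994.
The work is installed: Jan 29, 1994 + 36 days = Mar 6, 1994.
The work is shipped: Feb 7, 1994.
The exhibition opens: Feb 7, 1994 + 71 days = Apr 19, 1994.
Comparing: the work is installed on Mar 6, 1994 vs the exhibition opens on Apr 19, 1994. Earlier: the work is installed.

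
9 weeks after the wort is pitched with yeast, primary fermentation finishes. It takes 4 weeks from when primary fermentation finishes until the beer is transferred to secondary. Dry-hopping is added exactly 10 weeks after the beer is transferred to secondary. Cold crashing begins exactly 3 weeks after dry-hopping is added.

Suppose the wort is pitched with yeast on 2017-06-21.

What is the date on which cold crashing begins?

2017-12-20

The wort is pitched with yeast: Jun 21, 2017.
Primary fermentation finishes: Jun 21, 2017 + 9 weeks = Aug 23, 2017.
The beer is transferred to secondary: Aug 23, 2017 + 4 weeks = Sep 20, 2017.
Dry-hopping is added: Sep 20, 2017 + 10 weeks = Nov 29, 2017.
Cold crashing begins: Nov 29, 2017 + 3 weeks = Dec 20, 2017.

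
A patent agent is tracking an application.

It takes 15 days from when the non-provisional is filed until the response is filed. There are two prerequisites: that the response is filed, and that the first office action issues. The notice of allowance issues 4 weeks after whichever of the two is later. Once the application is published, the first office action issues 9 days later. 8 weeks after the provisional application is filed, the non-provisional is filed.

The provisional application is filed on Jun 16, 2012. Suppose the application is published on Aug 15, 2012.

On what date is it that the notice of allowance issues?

The provisional application is filed: Jun 16, 2012.
The non-provisional is filed: Jun 16, 2012 + 8 weeks = Aug 11, 2012.
The response is filed: Aug 11, 2012 + 15 days = Aug 26, 2012.
The application is published: Aug 15, 2012.
The first office action issues: Aug 15, 2012 + 9 days = Aug 24, 2012.
Both prerequisites met — the response is filed (Aug 26, 2012), the first office action issues (Aug 24, 2012); the later is Aug 26, 2012.
The notice of allowance issues: Aug 26, 2012 + 4 weeks = Sep 23, 2012.

Sep 23, 2012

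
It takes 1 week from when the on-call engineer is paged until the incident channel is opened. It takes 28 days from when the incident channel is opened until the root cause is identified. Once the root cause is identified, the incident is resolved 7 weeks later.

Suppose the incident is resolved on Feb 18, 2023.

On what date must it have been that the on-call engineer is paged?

The incident is resolved: Feb 18, 2023.
The root cause is identified: Feb 18, 2023 − 7 weeks = Dec 31, 2022.
The incident channel is opened: Dec 31, 2022 − 28 days = Dec 3, 2022.
The on-call engineer is paged: Dec 3, 2022 − 1 week = Nov 26, 2022.

Nov 26, 2022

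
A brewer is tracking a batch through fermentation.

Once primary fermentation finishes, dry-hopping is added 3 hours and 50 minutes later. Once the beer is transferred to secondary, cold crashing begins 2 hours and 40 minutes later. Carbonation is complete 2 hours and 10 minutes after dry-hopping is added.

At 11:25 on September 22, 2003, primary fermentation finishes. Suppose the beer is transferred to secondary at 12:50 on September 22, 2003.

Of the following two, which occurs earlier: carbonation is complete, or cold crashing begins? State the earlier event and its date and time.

Cold crashing begins — 15:30 on September 22, 2003

Primary fermentation finishes: 11:25 Sep 22, 2003.
Dry-hopping is added: 11:25 Sep 22, 2003 + 3h50m = 15:15 Sep 22, 2003.
Carbonation is complete: 15:15 Sep 22, 2003 + 2h10m = 17:25 Sep 22, 2003.
The beer is transferred to secondary: 12:50 Sep 22, 2003.
Cold crashing begins: 12:50 Sep 22, 2003 + 2h40m = 15:30 Sep 22, 2003.
Comparing: carbonation is complete at 17:25 Sep 22, 2003 vs cold crashing begins at 15:30 Sep 22, 2003. Earlier: cold crashing begins.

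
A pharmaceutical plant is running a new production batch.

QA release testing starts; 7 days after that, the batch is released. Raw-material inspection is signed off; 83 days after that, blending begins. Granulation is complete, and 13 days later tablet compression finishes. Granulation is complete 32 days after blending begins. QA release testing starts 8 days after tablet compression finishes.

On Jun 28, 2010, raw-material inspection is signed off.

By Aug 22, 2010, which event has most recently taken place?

Raw-material inspection is signed off: Jun 28, 2010.
Blending begins: Jun 28, 2010 + 83 days = Sep 19, 2010.
Granulation is complete: Sep 19, 2010 + 32 days = Oct 21, 2010.
Tablet compression finishes: Oct 21, 2010 + 13 days = Nov 3, 2010.
QA release testing starts: Nov 3, 2010 + 8 days = Nov 11, 2010.
The batch is released: Nov 11, 2010 + 7 days = Nov 18, 2010.
Aug 22, 2010 falls between when raw-material inspection is signed off (Jun 28, 2010) and when blending begins (Sep 19, 2010).

Raw-material inspection is signed off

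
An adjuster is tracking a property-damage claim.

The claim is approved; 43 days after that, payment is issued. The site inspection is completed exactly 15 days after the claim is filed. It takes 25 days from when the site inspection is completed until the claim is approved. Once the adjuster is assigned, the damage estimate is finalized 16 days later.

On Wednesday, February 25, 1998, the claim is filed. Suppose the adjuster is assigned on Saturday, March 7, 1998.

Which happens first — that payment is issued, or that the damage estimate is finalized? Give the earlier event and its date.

The damage estimate is finalized — Monday, March 23, 1998

The claim is filed: Feb 25, 1998.
The site inspection is completed: Feb 25, 1998 + 15 days = Mar 12, 1998.
The claim is approved: Mar 12, 1998 + 25 days = Apr 6, 1998.
Payment is issued: Apr 6, 1998 + 43 days = May 19, 1998.
The adjuster is assigned: Mar 7, 1998.
The damage estimate is finalized: Mar 7, 1998 + 16 days = Mar 23, 1998.
Comparing: payment is issued on May 19, 1998 vs the damage estimate is finalized on Mar 23, 1998. Earlier: the damage estimate is finalized.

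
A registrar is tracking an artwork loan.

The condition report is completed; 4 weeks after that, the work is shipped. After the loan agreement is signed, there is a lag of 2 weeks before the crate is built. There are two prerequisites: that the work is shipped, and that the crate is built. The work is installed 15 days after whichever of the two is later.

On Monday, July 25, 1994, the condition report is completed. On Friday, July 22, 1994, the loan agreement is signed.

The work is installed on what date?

The condition report is completed: Jul 25, 1994.
The work is shipped: Jul 25, 1994 + 4 weeks = Aug 22, 1994.
The loan agreement is signed: Jul 22, 1994.
The crate is built: Jul 22, 1994 + 2 weeks = Aug 5, 1994.
Both prerequisites met — the work is shipped (Aug 22, 1994), the crate is built (Aug 5, 1994); the later is Aug 22, 1994.
The work is installed: Aug 22, 1994 + 15 days = Sep 6, 1994.

Tuesday, September 6, 1994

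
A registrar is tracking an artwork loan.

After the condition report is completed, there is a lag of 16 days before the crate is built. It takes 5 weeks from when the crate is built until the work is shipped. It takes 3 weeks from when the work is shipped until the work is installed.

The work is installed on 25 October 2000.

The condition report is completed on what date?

The work is installed: Oct 25, 2000.
The work is shipped: Oct 25, 2000 − 3 weeks = Oct 4, 2000.
The crate is built: Oct 4, 2000 − 5 weeks = Aug 30, 2000.
The condition report is completed: Aug 30, 2000 − 16 days = Aug 14, 2000.

14 August 2000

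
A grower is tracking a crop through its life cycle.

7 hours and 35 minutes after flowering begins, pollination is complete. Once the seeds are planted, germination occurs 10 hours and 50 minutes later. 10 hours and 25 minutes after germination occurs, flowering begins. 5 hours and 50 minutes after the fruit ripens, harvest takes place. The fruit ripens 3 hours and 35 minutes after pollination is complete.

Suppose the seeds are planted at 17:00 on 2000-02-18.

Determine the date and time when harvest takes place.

The seeds are planted: 17:00 Feb 18, 2000.
Germination occurs: 17:00 Feb 18, 2000 + 10h50m = 03:50 Feb 19, 2000.
Flowering begins: 03:50 Feb 19, 2000 + 10h25m = 14:15 Feb 19, 2000.
Pollination is complete: 14:15 Feb 19, 2000 + 7h35m = 21:50 Feb 19, 2000.
The fruit ripens: 21:50 Feb 19, 2000 + 3h35m = 01:25 Feb 20, 2000.
Harvest takes place: 01:25 Feb 20, 2000 + 5h50m = 07:15 Feb 20, 2000.

07:15 on 2000-02-20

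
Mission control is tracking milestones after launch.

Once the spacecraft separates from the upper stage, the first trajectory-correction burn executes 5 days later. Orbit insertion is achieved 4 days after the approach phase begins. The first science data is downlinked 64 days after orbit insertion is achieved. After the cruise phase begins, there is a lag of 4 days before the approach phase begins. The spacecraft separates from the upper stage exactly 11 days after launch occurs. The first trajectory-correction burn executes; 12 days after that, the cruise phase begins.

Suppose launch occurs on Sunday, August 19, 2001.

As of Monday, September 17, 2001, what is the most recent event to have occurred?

The cruise phase begins

Launch occurs: Aug 19, 2001.
The spacecraft separates from the upper stage: Aug 19, 2001 + 11 days = Aug 30, 2001.
The first trajectory-correction burn executes: Aug 30, 2001 + 5 days = Sep 4, 2001.
The cruise phase begins: Sep 4, 2001 + 12 days = Sep 16, 2001.
The approach phase begins: Sep 16, 2001 + 4 days = Sep 20, 2001.
Orbit insertion is achieved: Sep 20, 2001 + 4 days = Sep 24, 2001.
The first science data is downlinked: Sep 24, 2001 + 64 days = Nov 27, 2001.
Sep 17, 2001 falls between when the cruise phase begins (Sep 16, 2001) and when the approach phase begins (Sep 20, 2001).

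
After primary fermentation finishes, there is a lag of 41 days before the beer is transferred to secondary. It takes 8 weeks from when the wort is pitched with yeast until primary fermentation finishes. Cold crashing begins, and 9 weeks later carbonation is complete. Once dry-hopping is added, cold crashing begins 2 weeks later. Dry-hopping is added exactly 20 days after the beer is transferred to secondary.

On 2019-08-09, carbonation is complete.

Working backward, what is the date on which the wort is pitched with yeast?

Carbonation is complete: Aug 9, 2019.
Cold crashing begins: Aug 9, 2019 − 9 weeks = Jun 7, 2019.
Dry-hopping is added: Jun 7, 2019 − 2 weeks = May 24, 2019.
The beer is transferred to secondary: May 24, 2019 − 20 days = May 4, 2019.
Primary fermentation finishes: May 4, 2019 − 41 days = Mar 24, 2019.
The wort is pitched with yeast: Mar 24, 2019 − 8 weeks = Jan 27, 2019.

2019-01-27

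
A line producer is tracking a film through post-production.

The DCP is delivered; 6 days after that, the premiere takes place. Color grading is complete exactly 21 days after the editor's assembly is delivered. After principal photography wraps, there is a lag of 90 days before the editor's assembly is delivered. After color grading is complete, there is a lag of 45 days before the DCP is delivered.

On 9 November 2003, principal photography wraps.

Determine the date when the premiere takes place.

Principal photography wraps: Nov 9, 2003.
The editor's assembly is delivered: Nov 9, 2003 + 90 days = Feb 7, 2004.
Color grading is complete: Feb 7, 2004 + 21 days = Feb 28, 2004.
The DCP is delivered: Feb 28, 2004 + 45 days = Apr 13, 2004.
The premiere takes place: Apr 13, 2004 + 6 days = Apr 19, 2004.

19 April 2004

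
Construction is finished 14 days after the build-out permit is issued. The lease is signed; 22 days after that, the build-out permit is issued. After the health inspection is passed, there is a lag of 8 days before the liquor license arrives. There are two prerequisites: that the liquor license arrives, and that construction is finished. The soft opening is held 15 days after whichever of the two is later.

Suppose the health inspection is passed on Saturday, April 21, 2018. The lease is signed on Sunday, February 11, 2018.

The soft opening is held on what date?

Monday, May 14, 2018

The health inspection is passed: Apr 21, 2018.
The liquor license arrives: Apr 21, 2018 + 8 days = Apr 29, 2018.
The lease is signed: Feb 11, 2018.
The build-out permit is issued: Feb 11, 2018 + 22 days = Mar 5, 2018.
Construction is finished: Mar 5, 2018 + 14 days = Mar 19, 2018.
Both prerequisites met — the liquor license arrives (Apr 29, 2018), construction is finished (Mar 19, 2018); the later is Apr 29, 2018.
The soft opening is held: Apr 29, 2018 + 15 days = May 14, 2018.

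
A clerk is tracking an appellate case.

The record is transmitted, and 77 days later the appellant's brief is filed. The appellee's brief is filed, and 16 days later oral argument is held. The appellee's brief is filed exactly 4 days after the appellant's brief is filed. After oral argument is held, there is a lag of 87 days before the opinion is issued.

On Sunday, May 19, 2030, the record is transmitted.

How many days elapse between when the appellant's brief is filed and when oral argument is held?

20 days

Causal path: the appellant's brief is filed → the appellee's brief is filed → oral argument is held.
Total delay along the path: 4 + 16 = 20 days.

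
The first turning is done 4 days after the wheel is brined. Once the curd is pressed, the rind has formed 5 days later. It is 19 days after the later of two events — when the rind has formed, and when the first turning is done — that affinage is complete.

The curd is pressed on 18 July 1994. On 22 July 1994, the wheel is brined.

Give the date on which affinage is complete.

The curd is pressed: Jul 18, 1994.
The rind has formed: Jul 18, 1994 + 5 days = Jul 23, 1994.
The wheel is brined: Jul 22, 1994.
The first turning is done: Jul 22, 1994 + 4 days = Jul 26, 1994.
Both prerequisites met — the rind has formed (Jul 23, 1994), the first turning is done (Jul 26, 1994); the later is Jul 26, 1994.
Affinage is complete: Jul 26, 1994 + 19 days = Aug 14, 1994.

14 August 1994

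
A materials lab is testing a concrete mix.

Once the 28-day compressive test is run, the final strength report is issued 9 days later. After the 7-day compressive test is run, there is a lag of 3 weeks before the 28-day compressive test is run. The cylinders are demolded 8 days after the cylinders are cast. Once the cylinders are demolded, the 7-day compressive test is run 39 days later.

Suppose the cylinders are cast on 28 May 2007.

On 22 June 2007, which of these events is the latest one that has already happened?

The cylinders are cast: May 28, 2007.
The cylinders are demolded: May 28, 2007 + 8 days = Jun 5, 2007.
The 7-day compressive test is run: Jun 5, 2007 + 39 days = Jul 14, 2007.
The 28-day compressive test is run: Jul 14, 2007 + 3 weeks = Aug 4, 2007.
The final strength report is issued: Aug 4, 2007 + 9 days = Aug 13, 2007.
Jun 22, 2007 falls between when the cylinders are demolded (Jun 5, 2007) and when the 7-day compressive test is run (Jul 14, 2007).

The cylinders are demolded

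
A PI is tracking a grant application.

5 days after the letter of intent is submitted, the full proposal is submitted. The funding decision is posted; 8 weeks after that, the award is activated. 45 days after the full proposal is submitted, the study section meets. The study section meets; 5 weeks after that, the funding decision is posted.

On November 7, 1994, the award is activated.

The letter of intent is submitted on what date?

June 19, 1994

The award is activated: Nov 7, 1994.
The funding decision is posted: Nov 7, 1994 − 8 weeks = Sep 12, 1994.
The study section meets: Sep 12, 1994 − 5 weeks = Aug 8, 1994.
The full proposal is submitted: Aug 8, 1994 − 45 days = Jun 24, 1994.
The letter of intent is submitted: Jun 24, 1994 − 5 days = Jun 19, 1994.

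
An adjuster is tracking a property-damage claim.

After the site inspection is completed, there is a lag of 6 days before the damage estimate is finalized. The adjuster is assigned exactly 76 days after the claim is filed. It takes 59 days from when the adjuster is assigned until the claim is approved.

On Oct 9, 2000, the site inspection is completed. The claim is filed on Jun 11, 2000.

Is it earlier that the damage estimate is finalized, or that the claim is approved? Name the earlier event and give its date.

The site inspection is completed: Oct 9, 2000.
The damage estimate is finalized: Oct 9, 2000 + 6 days = Oct 15, 2000.
The claim is filed: Jun 11, 2000.
The adjuster is assigned: Jun 11, 2000 + 76 days = Aug 26, 2000.
The claim is approved: Aug 26, 2000 + 59 days = Oct 24, 2000.
Comparing: the damage estimate is finalized on Oct 15, 2000 vs the claim is approved on Oct 24, 2000. Earlier: the damage estimate is finalized.

The damage estimate is finalized — Oct 15, 2000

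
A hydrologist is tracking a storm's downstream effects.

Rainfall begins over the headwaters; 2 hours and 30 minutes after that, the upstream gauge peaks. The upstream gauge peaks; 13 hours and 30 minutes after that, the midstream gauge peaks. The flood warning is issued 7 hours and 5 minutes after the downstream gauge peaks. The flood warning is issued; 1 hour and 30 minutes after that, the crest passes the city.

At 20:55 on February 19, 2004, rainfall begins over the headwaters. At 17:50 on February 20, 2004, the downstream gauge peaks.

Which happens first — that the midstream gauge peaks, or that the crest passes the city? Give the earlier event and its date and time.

The midstream gauge peaks — 12:55 on February 20, 2004

Rainfall begins over the headwaters: 20:55 Feb 19, 2004.
The upstream gauge peaks: 20:55 Feb 19, 2004 + 2h30m = 23:25 Feb 19, 2004.
The midstream gauge peaks: 23:25 Feb 19, 2004 + 13h30m = 12:55 Feb 20, 2004.
The downstream gauge peaks: 17:50 Feb 20, 2004.
The flood warning is issued: 17:50 Feb 20, 2004 + 7h05m = 00:55 Feb 21, 2004.
The crest passes the city: 00:55 Feb 21, 2004 + 1h30m = 02:25 Feb 21, 2004.
Comparing: the midstream gauge peaks at 12:55 Feb 20, 2004 vs the crest passes the city at 02:25 Feb 21, 2004. Earlier: the midstream gauge peaks.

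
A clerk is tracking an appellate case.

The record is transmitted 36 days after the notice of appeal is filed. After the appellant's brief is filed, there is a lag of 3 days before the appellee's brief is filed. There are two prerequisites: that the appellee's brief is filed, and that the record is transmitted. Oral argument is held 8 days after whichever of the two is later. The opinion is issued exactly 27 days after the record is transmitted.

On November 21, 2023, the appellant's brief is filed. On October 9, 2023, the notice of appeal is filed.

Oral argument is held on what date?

December 2, 2023

The appellant's brief is filed: Nov 21, 2023.
The appellee's brief is filed: Nov 21, 2023 + 3 days = Nov 24, 2023.
The notice of appeal is filed: Oct 9, 2023.
The record is transmitted: Oct 9, 2023 + 36 days = Nov 14, 2023.
Both prerequisites met — the appellee's brief is filed (Nov 24, 2023), the record is transmitted (Nov 14, 2023); the later is Nov 24, 2023.
Oral argument is held: Nov 24, 2023 + 8 days = Dec 2, 2023.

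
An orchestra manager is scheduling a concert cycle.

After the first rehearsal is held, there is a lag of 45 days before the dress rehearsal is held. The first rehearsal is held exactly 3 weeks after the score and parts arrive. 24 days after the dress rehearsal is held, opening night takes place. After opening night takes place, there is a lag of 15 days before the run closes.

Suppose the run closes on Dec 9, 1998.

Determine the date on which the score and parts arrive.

The run closes: Dec 9, 1998.
Opening night takes place: Dec 9, 1998 − 15 days = Nov 24, 1998.
The dress rehearsal is held: Nov 24, 1998 − 24 days = Oct 31, 1998.
The first rehearsal is held: Oct 31, 1998 − 45 days = Sep 16, 1998.
The score and parts arrive: Sep 16, 1998 − 3 weeks = Aug 26, 1998.

Aug 26, 1998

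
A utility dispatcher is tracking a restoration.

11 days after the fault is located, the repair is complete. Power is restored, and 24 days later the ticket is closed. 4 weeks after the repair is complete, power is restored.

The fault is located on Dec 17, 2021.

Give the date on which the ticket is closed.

Feb 18, 2022

The fault is located: Dec 17, 2021.
The repair is complete: Dec 17, 2021 + 11 days = Dec 28, 2021.
Power is restored: Dec 28, 2021 + 4 weeks = Jan 25, 2022.
The ticket is closed: Jan 25, 2022 + 24 days = Feb 18, 2022.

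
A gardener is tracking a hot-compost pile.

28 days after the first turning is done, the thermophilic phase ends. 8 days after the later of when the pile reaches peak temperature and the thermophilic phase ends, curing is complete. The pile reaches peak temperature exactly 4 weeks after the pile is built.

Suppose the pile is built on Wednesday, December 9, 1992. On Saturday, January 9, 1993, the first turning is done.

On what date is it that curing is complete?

The pile is built: Dec 9, 1992.
The pile reaches peak temperature: Dec 9, 1992 + 4 weeks = Jan 6, 1993.
The first turning is done: Jan 9, 1993.
The thermophilic phase ends: Jan 9, 1993 + 28 days = Feb 6, 1993.
Both prerequisites met — the pile reaches peak temperature (Jan 6, 1993), the thermophilic phase ends (Feb 6, 1993); the later is Feb 6, 1993.
Curing is complete: Feb 6, 1993 + 8 days = Feb 14, 1993.

Sunday, February 14, 1993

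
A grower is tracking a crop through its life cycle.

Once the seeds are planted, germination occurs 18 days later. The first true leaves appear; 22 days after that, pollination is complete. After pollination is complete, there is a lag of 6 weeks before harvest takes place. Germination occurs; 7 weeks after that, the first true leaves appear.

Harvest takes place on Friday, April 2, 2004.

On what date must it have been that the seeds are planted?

Sunday, November 23, 2003

Harvest takes place: Apr 2, 2004.
Pollination is complete: Apr 2, 2004 − 6 weeks = Feb 20, 2004.
The first true leaves appear: Feb 20, 2004 − 22 days = Jan 29, 2004.
Germination occurs: Jan 29, 2004 − 7 weeks = Dec 11, 2003.
The seeds are planted: Dec 11, 2003 − 18 days = Nov 23, 2003.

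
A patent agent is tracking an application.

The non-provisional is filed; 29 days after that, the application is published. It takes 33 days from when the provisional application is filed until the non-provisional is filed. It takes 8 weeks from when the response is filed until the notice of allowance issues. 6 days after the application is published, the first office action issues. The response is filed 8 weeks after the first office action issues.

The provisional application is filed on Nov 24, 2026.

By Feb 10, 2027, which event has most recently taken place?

The first office action issues

The provisional application is filed: Nov 24, 2026.
The non-provisional is filed: Nov 24, 2026 + 33 days = Dec 27, 2026.
The application is published: Dec 27, 2026 + 29 days = Jan 25, 2027.
The first office action issues: Jan 25, 2027 + 6 days = Jan 31, 2027.
The response is filed: Jan 31, 2027 + 8 weeks = Mar 28, 2027.
The notice of allowance issues: Mar 28, 2027 + 8 weeks = May 23, 2027.
Feb 10, 2027 falls between when the first office action issues (Jan 31, 2027) and when the response is filed (Mar 28, 2027).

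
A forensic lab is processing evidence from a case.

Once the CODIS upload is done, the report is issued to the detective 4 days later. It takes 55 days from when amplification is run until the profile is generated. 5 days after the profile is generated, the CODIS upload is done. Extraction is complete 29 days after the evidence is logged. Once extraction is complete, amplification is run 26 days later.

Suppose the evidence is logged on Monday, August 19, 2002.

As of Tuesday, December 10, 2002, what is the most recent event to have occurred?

The profile is generated

The evidence is logged: Aug 19, 2002.
Extraction is complete: Aug 19, 2002 + 29 days = Sep 17, 2002.
Amplification is run: Sep 17, 2002 + 26 days = Oct 13, 2002.
The profile is generated: Oct 13, 2002 + 55 days = Dec 7, 2002.
The CODIS upload is done: Dec 7, 2002 + 5 days = Dec 12, 2002.
The report is issued to the detective: Dec 12, 2002 + 4 days = Dec 16, 2002.
Dec 10, 2002 falls between when the profile is generated (Dec 7, 2002) and when the CODIS upload is done (Dec 12, 2002).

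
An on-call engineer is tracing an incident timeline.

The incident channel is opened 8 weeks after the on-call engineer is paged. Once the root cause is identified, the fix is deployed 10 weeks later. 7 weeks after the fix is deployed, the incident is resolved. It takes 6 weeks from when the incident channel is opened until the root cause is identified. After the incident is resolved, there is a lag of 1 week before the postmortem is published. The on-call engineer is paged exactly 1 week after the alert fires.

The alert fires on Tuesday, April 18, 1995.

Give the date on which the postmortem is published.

Tuesday, December 5, 1995

The alert fires: Apr 18, 1995.
The on-call engineer is paged: Apr 18, 1995 + 1 week = Apr 25, 1995.
The incident channel is opened: Apr 25, 1995 + 8 weeks = Jun 20, 1995.
The root cause is identified: Jun 20, 1995 + 6 weeks = Aug 1, 1995.
The fix is deployed: Aug 1, 1995 + 10 weeks = Oct 10, 1995.
The incident is resolved: Oct 10, 1995 + 7 weeks = Nov 28, 1995.
The postmortem is published: Nov 28, 1995 + 1 week = Dec 5, 1995.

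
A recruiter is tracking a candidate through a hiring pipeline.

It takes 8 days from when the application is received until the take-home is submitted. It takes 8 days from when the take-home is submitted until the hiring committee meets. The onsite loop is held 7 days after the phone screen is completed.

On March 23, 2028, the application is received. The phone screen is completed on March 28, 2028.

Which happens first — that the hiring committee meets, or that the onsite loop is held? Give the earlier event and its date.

The onsite loop is held — April 4, 2028

The application is received: Mar 23, 2028.
The take-home is submitted: Mar 23, 2028 + 8 days = Mar 31, 2028.
The hiring committee meets: Mar 31, 2028 + 8 days = Apr 8, 2028.
The phone screen is completed: Mar 28, 2028.
The onsite loop is held: Mar 28, 2028 + 7 days = Apr 4, 2028.
Comparing: the hiring committee meets on Apr 8, 2028 vs the onsite loop is held on Apr 4, 2028. Earlier: the onsite loop is held.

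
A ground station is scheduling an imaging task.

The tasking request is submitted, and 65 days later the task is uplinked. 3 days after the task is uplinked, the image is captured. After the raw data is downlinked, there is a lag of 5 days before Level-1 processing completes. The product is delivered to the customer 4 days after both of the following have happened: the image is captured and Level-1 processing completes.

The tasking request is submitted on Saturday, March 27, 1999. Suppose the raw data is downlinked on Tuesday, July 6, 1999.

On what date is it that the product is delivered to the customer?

Thursday, July 15, 1999

The tasking request is submitted: Mar 27, 1999.
The task is uplinked: Mar 27, 1999 + 65 days = May 31, 1999.
The image is captured: May 31, 1999 + 3 days = Jun 3, 1999.
The raw data is downlinked: Jul 6, 1999.
Level-1 processing completes: Jul 6, 1999 + 5 days = Jul 11, 1999.
Both prerequisites met — the image is captured (Jun 3, 1999), Level-1 processing completes (Jul 11, 1999); the later is Jul 11, 1999.
The product is delivered to the customer: Jul 11, 1999 + 4 days = Jul 15, 1999.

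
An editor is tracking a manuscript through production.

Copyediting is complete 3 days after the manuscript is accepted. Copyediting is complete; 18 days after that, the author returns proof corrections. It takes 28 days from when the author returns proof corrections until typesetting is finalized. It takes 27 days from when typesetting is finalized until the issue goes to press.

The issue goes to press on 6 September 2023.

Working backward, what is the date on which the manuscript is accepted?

22 June 2023

The issue goes to press: Sep 6, 2023.
Typesetting is finalized: Sep 6, 2023 − 27 days = Aug 10, 2023.
The author returns proof corrections: Aug 10, 2023 − 28 days = Jul 13, 2023.
Copyediting is complete: Jul 13, 2023 − 18 days = Jun 25, 2023.
The manuscript is accepted: Jun 25, 2023 − 3 days = Jun 22, 2023.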